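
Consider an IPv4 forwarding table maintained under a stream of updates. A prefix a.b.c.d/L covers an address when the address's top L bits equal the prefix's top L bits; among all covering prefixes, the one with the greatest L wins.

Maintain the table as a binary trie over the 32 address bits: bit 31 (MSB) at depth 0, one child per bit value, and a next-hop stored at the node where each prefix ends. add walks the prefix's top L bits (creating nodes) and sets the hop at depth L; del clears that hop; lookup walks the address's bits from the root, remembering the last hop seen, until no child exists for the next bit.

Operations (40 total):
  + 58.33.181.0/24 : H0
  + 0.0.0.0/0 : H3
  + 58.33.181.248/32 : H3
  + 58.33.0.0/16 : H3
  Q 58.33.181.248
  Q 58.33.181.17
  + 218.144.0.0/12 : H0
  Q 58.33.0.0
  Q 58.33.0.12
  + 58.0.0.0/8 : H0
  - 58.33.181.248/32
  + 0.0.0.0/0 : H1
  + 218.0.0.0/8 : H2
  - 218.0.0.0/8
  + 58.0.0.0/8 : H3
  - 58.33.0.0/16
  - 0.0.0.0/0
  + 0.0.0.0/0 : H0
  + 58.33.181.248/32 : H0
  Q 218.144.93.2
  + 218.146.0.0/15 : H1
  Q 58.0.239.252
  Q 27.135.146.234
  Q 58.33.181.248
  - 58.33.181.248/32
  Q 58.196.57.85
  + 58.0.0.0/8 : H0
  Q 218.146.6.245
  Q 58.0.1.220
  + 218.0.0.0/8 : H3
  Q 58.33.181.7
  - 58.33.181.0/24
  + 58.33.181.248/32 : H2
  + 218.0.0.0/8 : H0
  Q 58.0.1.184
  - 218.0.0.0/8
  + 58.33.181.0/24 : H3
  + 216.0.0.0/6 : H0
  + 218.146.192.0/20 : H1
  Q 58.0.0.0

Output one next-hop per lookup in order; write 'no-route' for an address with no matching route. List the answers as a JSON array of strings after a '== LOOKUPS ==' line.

Process each operation:
  add 58.33.181.0/24 -> H0 at depth 24
  add 0.0.0.0/0 -> H3 at depth 0
  add 58.33.181.248/32 -> H3 at depth 32
  add 58.33.0.0/16 -> H3 at depth 16
  ? 58.33.181.248  path d0:H3→d1:-→d2:-→d3:-→d4:-→d5:-→d6:-→d7:-→d8:-→d9:-→d10:-→d11:-→d12:-→d13:-→d14:-→d15:-→d16:H3→d17:-→d18:-→d19:-→d20:-→d21:-→d22:-→d23:-→d24:H0→d25:-→d26:-→d27:-→d28:-→d29:-→d30:-→d31:-→d32:H3  best=H3
  ? 58.33.181.17  path d0:H3→d1:-→d2:-→d3:-→d4:-→d5:-→d6:-→d7:-→d8:-→d9:-→d10:-→d11:-→d12:-→d13:-→d14:-→d15:-→d16:H3→d17:-→d18:-→d19:-→d20:-→d21:-→d22:-→d23:-→d24:H0  best=H0
  add 218.144.0.0/12 -> H0 at depth 12
  ? 58.33.0.0  path d0:H3→d1:-→d2:-→d3:-→d4:-→d5:-→d6:-→d7:-→d8:-→d9:-→d10:-→d11:-→d12:-→d13:-→d14:-→d15:-→d16:H3  best=H3
  ? 58.33.0.12  path d0:H3→d1:-→d2:-→d3:-→d4:-→d5:-→d6:-→d7:-→d8:-→d9:-→d10:-→d11:-→d12:-→d13:-→d14:-→d15:-→d16:H3  best=H3
  add 58.0.0.0/8 -> H0 at depth 8
  - 58.33.181.248/32 clear@32
  add 0.0.0.0/0 -> H1 at depth 0
  add 218.0.0.0/8 -> H2 at depth 8
  - 218.0.0.0/8 clear@8
  add 58.0.0.0/8 -> H3 at depth 8
  - 58.33.0.0/16 clear@16
  - 0.0.0.0/0 clear@0
  add 0.0.0.0/0 -> H0 at depth 0
  add 58.33.181.248/32 -> H0 at depth 32
  ? 218.144.93.2  path d0:H0→d1:-→d2:-→d3:-→d4:-→d5:-→d6:-→d7:-→d8:-→d9:-→d10:-→d11:-→d12:H0  best=H0
  add 218.146.0.0/15 -> H1 at depth 15
  ? 58.0.239.252  path d0:H0→d1:-→d2:-→d3:-→d4:-→d5:-→d6:-→d7:-→d8:H3→d9:-→d10:-  best=H3
  ? 27.135.146.234  path d0:H0→d1:-→d2:-  best=H0
  ? 58.33.181.248  path d0:H0→d1:-→d2:-→d3:-→d4:-→d5:-→d6:-→d7:-→d8:H3→d9:-→d10:-→d11:-→d12:-→d13:-→d14:-→d15:-→d16:-→d17:-→d18:-→d19:-→d20:-→d21:-→d22:-→d23:-→d24:H0→d25:-→d26:-→d27:-→d28:-→d29:-→d30:-→d31:-→d32:H0  best=H0
  - 58.33.181.248/32 clear@32
  ? 58.196.57.85  path d0:H0→d1:-→d2:-→d3:-→d4:-→d5:-→d6:-→d7:-→d8:H3  best=H3
  add 58.0.0.0/8 -> H0 at depth 8
  ? 218.146.6.245  path d0:H0→d1:-→d2:-→d3:-→d4:-→d5:-→d6:-→d7:-→d8:-→d9:-→d10:-→d11:-→d12:H0→d13:-→d14:-→d15:H1  best=H1
  ? 58.0.1.220  path d0:H0→d1:-→d2:-→d3:-→d4:-→d5:-→d6:-→d7:-→d8:H0→d9:-→d10:-  best=H0
  add 218.0.0.0/8 -> H3 at depth 8
  ? 58.33.181.7  path d0:H0→d1:-→d2:-→d3:-→d4:-→d5:-→d6:-→d7:-→d8:H0→d9:-→d10:-→d11:-→d12:-→d13:-→d14:-→d15:-→d16:-→d17:-→d18:-→d19:-→d20:-→d21:-→d22:-→d23:-→d24:H0  best=H0
  - 58.33.181.0/24 clear@24
  add 58.33.181.248/32 -> H2 at depth 32
  add 218.0.0.0/8 -> H0 at depth 8
  ? 58.0.1.184  path d0:H0→d1:-→d2:-→d3:-→d4:-→d5:-→d6:-→d7:-→d8:H0→d9:-→d10:-  best=H0
  - 218.0.0.0/8 clear@8
  add 58.33.181.0/24 -> H3 at depth 24
  add 216.0.0.0/6 -> H0 at depth 6
  add 218.146.192.0/20 -> H1 at depth 20
  ? 58.0.0.0  path d0:H0→d1:-→d2:-→d3:-→d4:-→d5:-→d6:-→d7:-→d8:H0→d9:-→d10:-  best=H0

== LOOKUPS ==
["H3","H0","H3","H3","H0","H3","H0","H0","H3","H1","H0","H0","H0","H0"]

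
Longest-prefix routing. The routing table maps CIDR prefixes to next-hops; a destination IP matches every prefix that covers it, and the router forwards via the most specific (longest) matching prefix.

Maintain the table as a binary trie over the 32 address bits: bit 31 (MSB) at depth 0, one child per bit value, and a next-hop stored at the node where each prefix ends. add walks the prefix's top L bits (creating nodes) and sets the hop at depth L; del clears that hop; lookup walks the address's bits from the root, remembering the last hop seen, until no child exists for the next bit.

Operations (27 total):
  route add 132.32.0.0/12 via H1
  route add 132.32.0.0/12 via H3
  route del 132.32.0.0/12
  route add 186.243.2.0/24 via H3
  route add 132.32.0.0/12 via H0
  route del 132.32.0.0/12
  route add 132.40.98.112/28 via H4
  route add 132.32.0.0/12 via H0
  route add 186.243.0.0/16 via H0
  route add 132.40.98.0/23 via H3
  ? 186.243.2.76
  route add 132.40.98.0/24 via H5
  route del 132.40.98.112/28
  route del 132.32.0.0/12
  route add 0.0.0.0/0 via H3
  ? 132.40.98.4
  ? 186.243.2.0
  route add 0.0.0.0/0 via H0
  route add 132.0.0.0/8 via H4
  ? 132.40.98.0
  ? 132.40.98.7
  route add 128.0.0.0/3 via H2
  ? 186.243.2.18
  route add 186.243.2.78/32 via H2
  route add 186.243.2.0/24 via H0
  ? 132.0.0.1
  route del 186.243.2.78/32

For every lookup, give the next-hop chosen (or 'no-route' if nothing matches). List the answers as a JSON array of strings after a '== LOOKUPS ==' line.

Apply in order:
  add 132.32.0.0/12 -> H1 at depth 12
  add 132.32.0.0/12 -> H3 at depth 12
  del 132.32.0.0/12 (clear depth 12)
  add 186.243.2.0/24 -> H3 at depth 24
  add 132.32.0.0/12 -> H0 at depth 12
  del 132.32.0.0/12 (clear depth 12)
  add 132.40.98.112/28 -> H4 at depth 28
  add 132.32.0.0/12 -> H0 at depth 12
  add 186.243.0.0/16 -> H0 at depth 16
  add 132.40.98.0/23 -> H3 at depth 23
  ? 186.243.2.76  path d0:-→d1:-→d2:-→d3:-→d4:-→d5:-→d6:-→d7:-→d8:-→d9:-→d10:-→d11:-→d12:-→d13:-→d14:-→d15:-→d16:H0→d17:-→d18:-→d19:-→d20:-→d21:-→d22:-→d23:-→d24:H3  best=H3
  add 132.40.98.0/24 -> H5 at depth 24
  del 132.40.98.112/28 (clear depth 28)
  del 132.32.0.0/12 (clear depth 12)
  add 0.0.0.0/0 -> H3 at depth 0
  ? 132.40.98.4  path d0:H3→d1:-→d2:-→d3:-→d4:-→d5:-→d6:-→d7:-→d8:-→d9:-→d10:-→d11:-→d12:-→d13:-→d14:-→d15:-→d16:-→d17:-→d18:-→d19:-→d20:-→d21:-→d22:-→d23:H3→d24:H5→d25:-  best=H5
  ? 186.243.2.0  path d0:H3→d1:-→d2:-→d3:-→d4:-→d5:-→d6:-→d7:-→d8:-→d9:-→d10:-→d11:-→d12:-→d13:-→d14:-→d15:-→d16:H0→d17:-→d18:-→d19:-→d20:-→d21:-→d22:-→d23:-→d24:H3  best=H3
  add 0.0.0.0/0 -> H0 at depth 0
  add 132.0.0.0/8 -> H4 at depth 8
  ? 132.40.98.0  path d0:H0→d1:-→d2:-→d3:-→d4:-→d5:-→d6:-→d7:-→d8:H4→d9:-→d10:-→d11:-→d12:-→d13:-→d14:-→d15:-→d16:-→d17:-→d18:-→d19:-→d20:-→d21:-→d22:-→d23:H3→d24:H5→d25:-  best=H5
  ? 132.40.98.7  path d0:H0→d1:-→d2:-→d3:-→d4:-→d5:-→d6:-→d7:-→d8:H4→d9:-→d10:-→d11:-→d12:-→d13:-→d14:-→d15:-→d16:-→d17:-→d18:-→d19:-→d20:-→d21:-→d22:-→d23:H3→d24:H5→d25:-  best=H5
  add 128.0.0.0/3 -> H2 at depth 3
  ? 186.243.2.18  path d0:H0→d1:-→d2:-→d3:-→d4:-→d5:-→d6:-→d7:-→d8:-→d9:-→d10:-→d11:-→d12:-→d13:-→d14:-→d15:-→d16:H0→d17:-→d18:-→d19:-→d20:-→d21:-→d22:-→d23:-→d24:H3  best=H3
  add 186.243.2.78/32 -> H2 at depth 32
  add 186.243.2.0/24 -> H0 at depth 24
  ? 132.0.0.1  path d0:H0→d1:-→d2:-→d3:H2→d4:-→d5:-→d6:-→d7:-→d8:H4→d9:-→d10:-  best=H4
  del 186.243.2.78/32 (clear depth 32)

== LOOKUPS ==
["H3","H5","H3","H5","H5","H3","H4"]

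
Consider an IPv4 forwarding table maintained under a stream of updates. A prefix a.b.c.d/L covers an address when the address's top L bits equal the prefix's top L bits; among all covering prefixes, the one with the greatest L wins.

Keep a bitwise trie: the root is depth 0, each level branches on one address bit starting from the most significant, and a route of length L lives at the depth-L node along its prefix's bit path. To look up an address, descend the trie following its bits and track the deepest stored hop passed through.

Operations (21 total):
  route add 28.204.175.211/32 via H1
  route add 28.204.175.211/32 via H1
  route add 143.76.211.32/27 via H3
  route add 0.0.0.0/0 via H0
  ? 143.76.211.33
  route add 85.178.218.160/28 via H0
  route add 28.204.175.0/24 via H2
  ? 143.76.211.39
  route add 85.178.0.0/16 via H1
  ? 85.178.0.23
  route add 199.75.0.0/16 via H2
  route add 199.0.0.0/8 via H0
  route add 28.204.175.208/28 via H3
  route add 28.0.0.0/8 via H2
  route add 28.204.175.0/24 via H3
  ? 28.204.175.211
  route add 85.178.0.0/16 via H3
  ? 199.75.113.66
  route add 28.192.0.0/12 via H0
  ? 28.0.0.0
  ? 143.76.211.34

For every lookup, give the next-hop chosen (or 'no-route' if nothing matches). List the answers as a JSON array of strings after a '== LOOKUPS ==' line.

Process each operation:
  add 28.204.175.211/32 -> H1 at depth 32
  add 28.204.175.211/32 -> H1 at depth 32
  add 143.76.211.32/27 -> H3 at depth 27
  add 0.0.0.0/0 -> H0 at depth 0
  lookup 143.76.211.33: bits 100011110100110011010011001 walk d0:H0→d1:-→d2:-→d3:-→d4:-→d5:-→d6:-→d7:-→d8:-→d9:-→d10:-→d11:-→d12:-→d13:-→d14:-→d15:-→d16:-→d17:-→d18:-→d19:-→d20:-→d21:-→d22:-→d23:-→d24:-→d25:-→d26:-→d27:H3 -> H3
  add 85.178.218.160/28 -> H0 at depth 28
  add 28.204.175.0/24 -> H2 at depth 24
  lookup 143.76.211.39: bits 100011110100110011010011001 walk d0:H0→d1:-→d2:-→d3:-→d4:-→d5:-→d6:-→d7:-→d8:-→d9:-→d10:-→d11:-→d12:-→d13:-→d14:-→d15:-→d16:-→d17:-→d18:-→d19:-→d20:-→d21:-→d22:-→d23:-→d24:-→d25:-→d26:-→d27:H3 -> H3
  add 85.178.0.0/16 -> H1 at depth 16
  lookup 85.178.0.23: bits 0101010110110010 walk d0:H0→d1:-→d2:-→d3:-→d4:-→d5:-→d6:-→d7:-→d8:-→d9:-→d10:-→d11:-→d12:-→d13:-→d14:-→d15:-→d16:H1 -> H1
  add 199.75.0.0/16 -> H2 at depth 16
  add 199.0.0.0/8 -> H0 at depth 8
  add 28.204.175.208/28 -> H3 at depth 28
  add 28.0.0.0/8 -> H2 at depth 8
  add 28.204.175.0/24 -> H3 at depth 24
  lookup 28.204.175.211: bits 00011100110011001010111111010011 walk d0:H0→d1:-→d2:-→d3:-→d4:-→d5:-→d6:-→d7:-→d8:H2→d9:-→d10:-→d11:-→d12:-→d13:-→d14:-→d15:-→d16:-→d17:-→d18:-→d19:-→d20:-→d21:-→d22:-→d23:-→d24:H3→d25:-→d26:-→d27:-→d28:H3→d29:-→d30:-→d31:-→d32:H1 -> H1
  add 85.178.0.0/16 -> H3 at depth 16
  lookup 199.75.113.66: bits 1100011101001011 walk d0:H0→d1:-→d2:-→d3:-→d4:-→d5:-→d6:-→d7:-→d8:H0→d9:-→d10:-→d11:-→d12:-→d13:-→d14:-→d15:-→d16:H2 -> H2
  add 28.192.0.0/12 -> H0 at depth 12
  lookup 28.0.0.0: bits 00011100 walk d0:H0→d1:-→d2:-→d3:-→d4:-→d5:-→d6:-→d7:-→d8:H2 -> H2
  lookup 143.76.211.34: bits 100011110100110011010011001 walk d0:H0→d1:-→d2:-→d3:-→d4:-→d5:-→d6:-→d7:-→d8:-→d9:-→d10:-→d11:-→d12:-→d13:-→d14:-→d15:-→d16:-→d17:-→d18:-→d19:-→d20:-→d21:-→d22:-→d23:-→d24:-→d25:-→d26:-→d27:H3 -> H3

== LOOKUPS ==
["H3","H3","H1","H1","H2","H2","H3"]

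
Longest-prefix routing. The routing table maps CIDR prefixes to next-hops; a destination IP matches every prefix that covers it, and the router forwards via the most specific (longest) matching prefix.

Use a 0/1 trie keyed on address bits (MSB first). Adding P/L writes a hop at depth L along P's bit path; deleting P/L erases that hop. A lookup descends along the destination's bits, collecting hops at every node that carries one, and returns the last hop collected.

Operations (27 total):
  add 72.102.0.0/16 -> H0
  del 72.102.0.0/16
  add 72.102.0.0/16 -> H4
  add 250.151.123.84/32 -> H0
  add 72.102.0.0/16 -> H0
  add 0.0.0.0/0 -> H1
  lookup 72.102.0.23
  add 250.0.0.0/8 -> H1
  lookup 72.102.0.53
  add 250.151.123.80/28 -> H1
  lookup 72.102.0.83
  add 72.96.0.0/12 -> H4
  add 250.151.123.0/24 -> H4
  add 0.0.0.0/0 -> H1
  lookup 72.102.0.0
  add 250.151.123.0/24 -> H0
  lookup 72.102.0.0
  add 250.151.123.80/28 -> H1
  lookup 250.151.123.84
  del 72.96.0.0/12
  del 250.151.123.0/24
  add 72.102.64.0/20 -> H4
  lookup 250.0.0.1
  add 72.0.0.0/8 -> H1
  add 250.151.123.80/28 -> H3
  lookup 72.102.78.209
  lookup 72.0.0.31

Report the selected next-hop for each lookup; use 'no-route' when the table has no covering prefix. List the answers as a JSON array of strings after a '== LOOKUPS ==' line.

Process each operation:
  + 72.102.0.0/16 (H0) depth=16
  - 72.102.0.0/16 clear@16
  + 72.102.0.0/16 (H4) depth=16
  + 250.151.123.84/32 (H0) depth=32
  + 72.102.0.0/16 (H0) depth=16
  + 0.0.0.0/0 (H1) depth=0
  lookup 72.102.0.23: bits 0100100001100110 walk d0:H1→d1:-→d2:-→d3:-→d4:-→d5:-→d6:-→d7:-→d8:-→d9:-→d10:-→d11:-→d12:-→d13:-→d14:-→d15:-→d16:H0 -> H0
  + 250.0.0.0/8 (H1) depth=8
  lookup 72.102.0.53: bits 0100100001100110 walk d0:H1→d1:-→d2:-→d3:-→d4:-→d5:-→d6:-→d7:-→d8:-→d9:-→d10:-→d11:-→d12:-→d13:-→d14:-→d15:-→d16:H0 -> H0
  + 250.151.123.80/28 (H1) depth=28
  lookup 72.102.0.83: bits 0100100001100110 walk d0:H1→d1:-→d2:-→d3:-→d4:-→d5:-→d6:-→d7:-→d8:-→d9:-→d10:-→d11:-→d12:-→d13:-→d14:-→d15:-→d16:H0 -> H0
  + 72.96.0.0/12 (H4) depth=12
  + 250.151.123.0/24 (H4) depth=24
  + 0.0.0.0/0 (H1) depth=0
  lookup 72.102.0.0: bits 0100100001100110 walk d0:H1→d1:-→d2:-→d3:-→d4:-→d5:-→d6:-→d7:-→d8:-→d9:-→d10:-→d11:-→d12:H4→d13:-→d14:-→d15:-→d16:H0 -> H0
  + 250.151.123.0/24 (H0) depth=24
  lookup 72.102.0.0: bits 0100100001100110 walk d0:H1→d1:-→d2:-→d3:-→d4:-→d5:-→d6:-→d7:-→d8:-→d9:-→d10:-→d11:-→d12:H4→d13:-→d14:-→d15:-→d16:H0 -> H0
  + 250.151.123.80/28 (H1) depth=28
  lookup 250.151.123.84: bits 11111010100101110111101101010100 walk d0:H1→d1:-→d2:-→d3:-→d4:-→d5:-→d6:-→d7:-→d8:H1→d9:-→d10:-→d11:-→d12:-→d13:-→d14:-→d15:-→d16:-→d17:-→d18:-→d19:-→d20:-→d21:-→d22:-→d23:-→d24:H0→d25:-→d26:-→d27:-→d28:H1→d29:-→d30:-→d31:-→d32:H0 -> H0
  - 72.96.0.0/12 clear@12
  - 250.151.123.0/24 clear@24
  + 72.102.64.0/20 (H4) depth=20
  lookup 250.0.0.1: bits 11111010 walk d0:H1→d1:-→d2:-→d3:-→d4:-→d5:-→d6:-→d7:-→d8:H1 -> H1
  + 72.0.0.0/8 (H1) depth=8
  + 250.151.123.80/28 (H3) depth=28
  lookup 72.102.78.209: bits 01001000011001100100 walk d0:H1→d1:-→d2:-→d3:-→d4:-→d5:-→d6:-→d7:-→d8:H1→d9:-→d10:-→d11:-→d12:-→d13:-→d14:-→d15:-→d16:H0→d17:-→d18:-→d19:-→d20:H4 -> H4
  lookup 72.0.0.31: bits 010010000 walk d0:H1→d1:-→d2:-→d3:-→d4:-→d5:-→d6:-→d7:-→d8:H1→d9:- -> H1

== LOOKUPS ==
["H0","H0","H0","H0","H0","H0","H1","H4","H1"]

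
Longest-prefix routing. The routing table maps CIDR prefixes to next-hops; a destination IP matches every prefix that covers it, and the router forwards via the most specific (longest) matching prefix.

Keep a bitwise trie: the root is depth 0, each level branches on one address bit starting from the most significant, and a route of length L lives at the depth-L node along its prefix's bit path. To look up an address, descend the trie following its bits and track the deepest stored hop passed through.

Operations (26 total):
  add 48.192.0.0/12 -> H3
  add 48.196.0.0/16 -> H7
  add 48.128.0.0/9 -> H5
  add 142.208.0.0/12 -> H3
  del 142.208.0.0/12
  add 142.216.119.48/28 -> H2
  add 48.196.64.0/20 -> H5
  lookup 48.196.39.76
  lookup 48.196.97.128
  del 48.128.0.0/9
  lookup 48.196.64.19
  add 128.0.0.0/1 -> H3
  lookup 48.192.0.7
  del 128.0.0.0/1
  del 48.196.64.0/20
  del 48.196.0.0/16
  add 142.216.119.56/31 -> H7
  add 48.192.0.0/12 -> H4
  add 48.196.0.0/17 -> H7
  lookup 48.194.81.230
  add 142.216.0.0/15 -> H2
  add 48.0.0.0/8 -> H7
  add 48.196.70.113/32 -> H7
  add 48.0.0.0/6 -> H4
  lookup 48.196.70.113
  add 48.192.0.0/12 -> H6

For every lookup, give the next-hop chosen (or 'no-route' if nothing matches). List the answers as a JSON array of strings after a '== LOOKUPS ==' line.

Apply in order:
  + 48.192.0.0/12 (H3) depth=12
  + 48.196.0.0/16 (H7) depth=16
  + 48.128.0.0/9 (H5) depth=9
  + 142.208.0.0/12 (H3) depth=12
  del 142.208.0.0/12 (clear depth 12)
  + 142.216.119.48/28 (H2) depth=28
  + 48.196.64.0/20 (H5) depth=20
  Q 48.196.39.76: descend 00110000110001000 ; hops seen [H5,H3,H7] ; pick H7
  Q 48.196.97.128: descend 001100001100010001 ; hops seen [H5,H3,H7] ; pick H7
  del 48.128.0.0/9 (clear depth 9)
  Q 48.196.64.19: descend 00110000110001000100 ; hops seen [H3,H7,H5] ; pick H5
  + 128.0.0.0/1 (H3) depth=1
  Q 48.192.0.7: descend 0011000011000 ; hops seen [H3] ; pick H3
  del 128.0.0.0/1 (clear depth 1)
  del 48.196.64.0/20 (clear depth 20)
  del 48.196.0.0/16 (clear depth 16)
  + 142.216.119.56/31 (H7) depth=31
  + 48.192.0.0/12 (H4) depth=12
  + 48.196.0.0/17 (H7) depth=17
  Q 48.194.81.230: descend 0011000011000 ; hops seen [H4] ; pick H4
  + 142.216.0.0/15 (H2) depth=15
  + 48.0.0.0/8 (H7) depth=8
  + 48.196.70.113/32 (H7) depth=32
  + 48.0.0.0/6 (H4) depth=6
  Q 48.196.70.113: descend 00110000110001000100011001110001 ; hops seen [H4,H7,H4,H7,H7] ; pick H7
  + 48.192.0.0/12 (H6) depth=12

== LOOKUPS ==
["H7","H7","H5","H3","H4","H7"]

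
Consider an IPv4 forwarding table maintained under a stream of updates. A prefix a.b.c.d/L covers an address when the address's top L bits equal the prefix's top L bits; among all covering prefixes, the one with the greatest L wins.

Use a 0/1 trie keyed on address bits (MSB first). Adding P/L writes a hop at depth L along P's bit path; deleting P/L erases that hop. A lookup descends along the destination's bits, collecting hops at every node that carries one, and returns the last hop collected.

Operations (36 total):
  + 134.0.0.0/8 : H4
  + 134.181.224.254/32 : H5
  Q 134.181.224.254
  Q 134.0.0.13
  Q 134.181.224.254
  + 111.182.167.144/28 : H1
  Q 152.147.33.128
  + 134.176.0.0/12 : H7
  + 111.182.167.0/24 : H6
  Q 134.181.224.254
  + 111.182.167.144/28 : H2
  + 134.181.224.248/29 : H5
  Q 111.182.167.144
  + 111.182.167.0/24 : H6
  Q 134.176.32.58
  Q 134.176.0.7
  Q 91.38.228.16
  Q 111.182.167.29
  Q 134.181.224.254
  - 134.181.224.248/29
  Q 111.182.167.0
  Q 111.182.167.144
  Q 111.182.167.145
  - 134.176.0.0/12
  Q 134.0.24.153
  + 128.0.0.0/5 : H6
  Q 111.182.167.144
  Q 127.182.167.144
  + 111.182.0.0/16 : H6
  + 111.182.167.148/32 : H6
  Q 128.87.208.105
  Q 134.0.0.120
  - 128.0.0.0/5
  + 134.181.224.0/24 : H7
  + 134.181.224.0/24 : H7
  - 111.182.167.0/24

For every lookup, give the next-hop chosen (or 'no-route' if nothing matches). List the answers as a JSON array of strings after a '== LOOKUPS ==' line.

Trace:
  + 134.0.0.0/8 (H4) depth=8
  + 134.181.224.254/32 (H5) depth=32
  ? 134.181.224.254  path d0:-→d1:-→d2:-→d3:-→d4:-→d5:-→d6:-→d7:-→d8:H4→d9:-→d10:-→d11:-→d12:-→d13:-→d14:-→d15:-→d16:-→d17:-→d18:-→d19:-→d20:-→d21:-→d22:-→d23:-→d24:-→d25:-→d26:-→d27:-→d28:-→d29:-→d30:-→d31:-→d32:H5  best=H5
  ? 134.0.0.13  path d0:-→d1:-→d2:-→d3:-→d4:-→d5:-→d6:-→d7:-→d8:H4  best=H4
  ? 134.181.224.254  path d0:-→d1:-→d2:-→d3:-→d4:-→d5:-→d6:-→d7:-→d8:H4→d9:-→d10:-→d11:-→d12:-→d13:-→d14:-→d15:-→d16:-→d17:-→d18:-→d19:-→d20:-→d21:-→d22:-→d23:-→d24:-→d25:-→d26:-→d27:-→d28:-→d29:-→d30:-→d31:-→d32:H5  best=H5
  + 111.182.167.144/28 (H1) depth=28
  ? 152.147.33.128  path d0:-→d1:-→d2:-→d3:-  best=no-route
  + 134.176.0.0/12 (H7) depth=12
  + 111.182.167.0/24 (H6) depth=24
  ? 134.181.224.254  path d0:-→d1:-→d2:-→d3:-→d4:-→d5:-→d6:-→d7:-→d8:H4→d9:-→d10:-→d11:-→d12:H7→d13:-→d14:-→d15:-→d16:-→d17:-→d18:-→d19:-→d20:-→d21:-→d22:-→d23:-→d24:-→d25:-→d26:-→d27:-→d28:-→d29:-→d30:-→d31:-→d32:H5  best=H5
  + 111.182.167.144/28 (H2) depth=28
  + 134.181.224.248/29 (H5) depth=29
  ? 111.182.167.144  path d0:-→d1:-→d2:-→d3:-→d4:-→d5:-→d6:-→d7:-→d8:-→d9:-→d10:-→d11:-→d12:-→d13:-→d14:-→d15:-→d16:-→d17:-→d18:-→d19:-→d20:-→d21:-→d22:-→d23:-→d24:H6→d25:-→d26:-→d27:-→d28:H2  best=H2
  + 111.182.167.0/24 (H6) depth=24
  ? 134.176.32.58  path d0:-→d1:-→d2:-→d3:-→d4:-→d5:-→d6:-→d7:-→d8:H4→d9:-→d10:-→d11:-→d12:H7→d13:-  best=H7
  ? 134.176.0.7  path d0:-→d1:-→d2:-→d3:-→d4:-→d5:-→d6:-→d7:-→d8:H4→d9:-→d10:-→d11:-→d12:H7→d13:-  best=H7
  ? 91.38.228.16  path d0:-→d1:-→d2:-  best=no-route
  ? 111.182.167.29  path d0:-→d1:-→d2:-→d3:-→d4:-→d5:-→d6:-→d7:-→d8:-→d9:-→d10:-→d11:-→d12:-→d13:-→d14:-→d15:-→d16:-→d17:-→d18:-→d19:-→d20:-→d21:-→d22:-→d23:-→d24:H6  best=H6
  ? 134.181.224.254  path d0:-→d1:-→d2:-→d3:-→d4:-→d5:-→d6:-→d7:-→d8:H4→d9:-→d10:-→d11:-→d12:H7→d13:-→d14:-→d15:-→d16:-→d17:-→d18:-→d19:-→d20:-→d21:-→d22:-→d23:-→d24:-→d25:-→d26:-→d27:-→d28:-→d29:H5→d30:-→d31:-→d32:H5  best=H5
  del 134.181.224.248/29 (clear depth 29)
  ? 111.182.167.0  path d0:-→d1:-→d2:-→d3:-→d4:-→d5:-→d6:-→d7:-→d8:-→d9:-→d10:-→d11:-→d12:-→d13:-→d14:-→d15:-→d16:-→d17:-→d18:-→d19:-→d20:-→d21:-→d22:-→d23:-→d24:H6  best=H6
  ? 111.182.167.144  path d0:-→d1:-→d2:-→d3:-→d4:-→d5:-→d6:-→d7:-→d8:-→d9:-→d10:-→d11:-→d12:-→d13:-→d14:-→d15:-→d16:-→d17:-→d18:-→d19:-→d20:-→d21:-→d22:-→d23:-→d24:H6→d25:-→d26:-→d27:-→d28:H2  best=H2
  ? 111.182.167.145  path d0:-→d1:-→d2:-→d3:-→d4:-→d5:-→d6:-→d7:-→d8:-→d9:-→d10:-→d11:-→d12:-→d13:-→d14:-→d15:-→d16:-→d17:-→d18:-→d19:-→d20:-→d21:-→d22:-→d23:-→d24:H6→d25:-→d26:-→d27:-→d28:H2  best=H2
  del 134.176.0.0/12 (clear depth 12)
  ? 134.0.24.153  path d0:-→d1:-→d2:-→d3:-→d4:-→d5:-→d6:-→d7:-→d8:H4  best=H4
  + 128.0.0.0/5 (H6) depth=5
  ? 111.182.167.144  path d0:-→d1:-→d2:-→d3:-→d4:-→d5:-→d6:-→d7:-→d8:-→d9:-→d10:-→d11:-→d12:-→d13:-→d14:-→d15:-→d16:-→d17:-→d18:-→d19:-→d20:-→d21:-→d22:-→d23:-→d24:H6→d25:-→d26:-→d27:-→d28:H2  best=H2
  ? 127.182.167.144  path d0:-→d1:-→d2:-→d3:-  best=no-route
  + 111.182.0.0/16 (H6) depth=16
  + 111.182.167.148/32 (H6) depth=32
  ? 128.87.208.105  path d0:-→d1:-→d2:-→d3:-→d4:-→d5:H6  best=H6
  ? 134.0.0.120  path d0:-→d1:-→d2:-→d3:-→d4:-→d5:H6→d6:-→d7:-→d8:H4  best=H4
  del 128.0.0.0/5 (clear depth 5)
  + 134.181.224.0/24 (H7) depth=24
  + 134.181.224.0/24 (H7) depth=24
  del 111.182.167.0/24 (clear depth 24)

== LOOKUPS ==
["H5","H4","H5","no-route","H5","H2","H7","H7","no-route","H6","H5","H6","H2","H2","H4","H2","no-route","H6","H4"]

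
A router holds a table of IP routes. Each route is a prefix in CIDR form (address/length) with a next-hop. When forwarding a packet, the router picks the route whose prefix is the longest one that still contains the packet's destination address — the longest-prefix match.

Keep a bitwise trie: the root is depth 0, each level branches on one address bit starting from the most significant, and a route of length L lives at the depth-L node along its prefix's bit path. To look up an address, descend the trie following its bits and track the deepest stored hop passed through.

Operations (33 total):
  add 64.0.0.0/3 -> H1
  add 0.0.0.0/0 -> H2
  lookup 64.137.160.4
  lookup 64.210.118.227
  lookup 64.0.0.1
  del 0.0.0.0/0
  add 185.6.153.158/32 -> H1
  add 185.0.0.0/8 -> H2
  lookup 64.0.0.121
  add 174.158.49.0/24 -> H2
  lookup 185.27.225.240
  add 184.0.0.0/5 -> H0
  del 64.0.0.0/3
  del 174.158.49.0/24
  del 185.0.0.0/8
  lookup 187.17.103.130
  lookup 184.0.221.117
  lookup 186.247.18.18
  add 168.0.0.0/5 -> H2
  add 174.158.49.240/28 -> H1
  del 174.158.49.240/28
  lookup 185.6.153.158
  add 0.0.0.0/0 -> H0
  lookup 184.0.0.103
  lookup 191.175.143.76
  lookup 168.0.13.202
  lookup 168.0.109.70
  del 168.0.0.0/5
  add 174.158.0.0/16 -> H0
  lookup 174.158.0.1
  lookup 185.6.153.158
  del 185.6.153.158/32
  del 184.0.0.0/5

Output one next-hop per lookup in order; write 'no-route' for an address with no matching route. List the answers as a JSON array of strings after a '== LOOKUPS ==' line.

Apply in order:
  + 64.0.0.0/3 (H1) depth=3
  + 0.0.0.0/0 (H2) depth=0
  Q 64.137.160.4: descend 010 ; hops seen [H2,H1] ; pick H1
  Q 64.210.118.227: descend 010 ; hops seen [H2,H1] ; pick H1
  Q 64.0.0.1: descend 010 ; hops seen [H2,H1] ; pick H1
  - 0.0.0.0/0 clear@0
  + 185.6.153.158/32 (H1) depth=32
  + 185.0.0.0/8 (H2) depth=8
  Q 64.0.0.121: descend 010 ; hops seen [H1] ; pick H1
  + 174.158.49.0/24 (H2) depth=24
  Q 185.27.225.240: descend 10111001000 ; hops seen [H2] ; pick H2
  + 184.0.0.0/5 (H0) depth=5
  - 64.0.0.0/3 clear@3
  - 174.158.49.0/24 clear@24
  - 185.0.0.0/8 clear@8
  Q 187.17.103.130: descend 101110 ; hops seen [H0] ; pick H0
  Q 184.0.221.117: descend 1011100 ; hops seen [H0] ; pick H0
  Q 186.247.18.18: descend 101110 ; hops seen [H0] ; pick H0
  + 168.0.0.0/5 (H2) depth=5
  + 174.158.49.240/28 (H1) depth=28
  - 174.158.49.240/28 clear@28
  Q 185.6.153.158: descend 10111001000001101001100110011110 ; hops seen [H0,H1] ; pick H1
  + 0.0.0.0/0 (H0) depth=0
  Q 184.0.0.103: descend 1011100 ; hops seen [H0,H0] ; pick H0
  Q 191.175.143.76: descend 10111 ; hops seen [H0,H0] ; pick H0
  Q 168.0.13.202: descend 10101 ; hops seen [H0,H2] ; pick H2
  Q 168.0.109.70: descend 10101 ; hops seen [H0,H2] ; pick H2
  - 168.0.0.0/5 clear@5
  + 174.158.0.0/16 (H0) depth=16
  Q 174.158.0.1: descend 101011101001111000 ; hops seen [H0,H0] ; pick H0
  Q 185.6.153.158: descend 10111001000001101001100110011110 ; hops seen [H0,H0,H1] ; pick H1
  - 185.6.153.158/32 clear@32
  - 184.0.0.0/5 clear@5

== LOOKUPS ==
["H1","H1","H1","H1","H2","H0","H0","H0","H1","H0","H0","H2","H2","H0","H1"]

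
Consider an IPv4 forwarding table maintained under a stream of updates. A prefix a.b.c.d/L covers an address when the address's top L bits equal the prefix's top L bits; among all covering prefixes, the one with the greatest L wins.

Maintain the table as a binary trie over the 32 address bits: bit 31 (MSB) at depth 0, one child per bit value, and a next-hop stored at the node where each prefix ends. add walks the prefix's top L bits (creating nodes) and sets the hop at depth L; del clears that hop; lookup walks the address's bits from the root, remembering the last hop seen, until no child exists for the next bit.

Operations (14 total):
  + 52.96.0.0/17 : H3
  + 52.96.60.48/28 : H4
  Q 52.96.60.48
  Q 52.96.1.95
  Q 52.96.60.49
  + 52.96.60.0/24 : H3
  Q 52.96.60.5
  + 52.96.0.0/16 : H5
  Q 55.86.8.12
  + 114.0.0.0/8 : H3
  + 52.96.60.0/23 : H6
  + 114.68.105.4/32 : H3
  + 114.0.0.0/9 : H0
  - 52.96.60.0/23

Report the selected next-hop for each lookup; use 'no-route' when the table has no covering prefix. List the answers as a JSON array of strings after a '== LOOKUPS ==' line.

Apply in order:
  + 52.96.0.0/17 (H3) depth=17
  + 52.96.60.48/28 (H4) depth=28
  lookup 52.96.60.48: bits 0011010001100000001111000011 walk d0:-→d1:-→d2:-→d3:-→d4:-→d5:-→d6:-→d7:-→d8:-→d9:-→d10:-→d11:-→d12:-→d13:-→d14:-→d15:-→d16:-→d17:H3→d18:-→d19:-→d20:-→d21:-→d22:-→d23:-→d24:-→d25:-→d26:-→d27:-→d28:H4 -> H4
  lookup 52.96.1.95: bits 001101000110000000 walk d0:-→d1:-→d2:-→d3:-→d4:-→d5:-→d6:-→d7:-→d8:-→d9:-→d10:-→d11:-→d12:-→d13:-→d14:-→d15:-→d16:-→d17:H3→d18:- -> H3
  lookup 52.96.60.49: bits 0011010001100000001111000011 walk d0:-→d1:-→d2:-→d3:-→d4:-→d5:-→d6:-→d7:-→d8:-→d9:-→d10:-→d11:-→d12:-→d13:-→d14:-→d15:-→d16:-→d17:H3→d18:-→d19:-→d20:-→d21:-→d22:-→d23:-→d24:-→d25:-→d26:-→d27:-→d28:H4 -> H4
  + 52.96.60.0/24 (H3) depth=24
  lookup 52.96.60.5: bits 00110100011000000011110000 walk d0:-→d1:-→d2:-→d3:-→d4:-→d5:-→d6:-→d7:-→d8:-→d9:-→d10:-→d11:-→d12:-→d13:-→d14:-→d15:-→d16:-→d17:H3→d18:-→d19:-→d20:-→d21:-→d22:-→d23:-→d24:H3→d25:-→d26:- -> H3
  + 52.96.0.0/16 (H5) depth=16
  lookup 55.86.8.12: bits 001101 walk d0:-→d1:-→d2:-→d3:-→d4:-→d5:-→d6:- -> no-route
  + 114.0.0.0/8 (H3) depth=8
  + 52.96.60.0/23 (H6) depth=23
  + 114.68.105.4/32 (H3) depth=32
  + 114.0.0.0/9 (H0) depth=9
  del 52.96.60.0/23 (clear depth 23)

== LOOKUPS ==
["H4","H3","H4","H3","no-route"]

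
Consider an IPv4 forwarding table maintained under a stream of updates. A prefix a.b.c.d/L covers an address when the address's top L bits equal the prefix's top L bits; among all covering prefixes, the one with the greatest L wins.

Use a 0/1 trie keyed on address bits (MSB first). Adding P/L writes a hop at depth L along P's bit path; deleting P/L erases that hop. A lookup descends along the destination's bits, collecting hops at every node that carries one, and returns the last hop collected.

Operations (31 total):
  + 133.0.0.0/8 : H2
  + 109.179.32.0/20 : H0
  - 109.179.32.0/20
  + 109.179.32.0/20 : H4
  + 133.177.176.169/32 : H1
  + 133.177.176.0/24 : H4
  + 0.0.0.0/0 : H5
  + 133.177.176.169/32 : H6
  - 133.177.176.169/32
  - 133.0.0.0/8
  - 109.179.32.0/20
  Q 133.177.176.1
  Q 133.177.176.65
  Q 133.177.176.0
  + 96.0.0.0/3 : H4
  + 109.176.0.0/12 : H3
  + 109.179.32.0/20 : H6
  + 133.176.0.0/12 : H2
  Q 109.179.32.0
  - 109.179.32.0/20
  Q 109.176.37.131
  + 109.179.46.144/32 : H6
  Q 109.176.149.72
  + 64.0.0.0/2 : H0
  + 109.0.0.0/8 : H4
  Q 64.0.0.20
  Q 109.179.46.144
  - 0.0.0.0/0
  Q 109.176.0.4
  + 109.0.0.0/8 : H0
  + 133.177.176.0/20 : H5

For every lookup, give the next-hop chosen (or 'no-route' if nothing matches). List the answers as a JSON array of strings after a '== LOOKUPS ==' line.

Apply in order:
  + 133.0.0.0/8 (H2) depth=8
  + 109.179.32.0/20 (H0) depth=20
  - 109.179.32.0/20 clear@20
  + 109.179.32.0/20 (H4) depth=20
  + 133.177.176.169/32 (H1) depth=32
  + 133.177.176.0/24 (H4) depth=24
  + 0.0.0.0/0 (H5) depth=0
  + 133.177.176.169/32 (H6) depth=32
  - 133.177.176.169/32 clear@32
  - 133.0.0.0/8 clear@8
  - 109.179.32.0/20 clear@20
  lookup 133.177.176.1: bits 100001011011000110110000 walk d0:H5→d1:-→d2:-→d3:-→d4:-→d5:-→d6:-→d7:-→d8:-→d9:-→d10:-→d11:-→d12:-→d13:-→d14:-→d15:-→d16:-→d17:-→d18:-→d19:-→d20:-→d21:-→d22:-→d23:-→d24:H4 -> H4
  lookup 133.177.176.65: bits 100001011011000110110000 walk d0:H5→d1:-→d2:-→d3:-→d4:-→d5:-→d6:-→d7:-→d8:-→d9:-→d10:-→d11:-→d12:-→d13:-→d14:-→d15:-→d16:-→d17:-→d18:-→d19:-→d20:-→d21:-→d22:-→d23:-→d24:H4 -> H4
  lookup 133.177.176.0: bits 100001011011000110110000 walk d0:H5→d1:-→d2:-→d3:-→d4:-→d5:-→d6:-→d7:-→d8:-→d9:-→d10:-→d11:-→d12:-→d13:-→d14:-→d15:-→d16:-→d17:-→d18:-→d19:-→d20:-→d21:-→d22:-→d23:-→d24:H4 -> H4
  + 96.0.0.0/3 (H4) depth=3
  + 109.176.0.0/12 (H3) depth=12
  + 109.179.32.0/20 (H6) depth=20
  + 133.176.0.0/12 (H2) depth=12
  lookup 109.179.32.0: bits 01101101101100110010 walk d0:H5→d1:-→d2:-→d3:H4→d4:-→d5:-→d6:-→d7:-→d8:-→d9:-→d10:-→d11:-→d12:H3→d13:-→d14:-→d15:-→d16:-→d17:-→d18:-→d19:-→d20:H6 -> H6
  - 109.179.32.0/20 clear@20
  lookup 109.176.37.131: bits 01101101101100 walk d0:H5→d1:-→d2:-→d3:H4→d4:-→d5:-→d6:-→d7:-→d8:-→d9:-→d10:-→d11:-→d12:H3→d13:-→d14:- -> H3
  + 109.179.46.144/32 (H6) depth=32
  lookup 109.176.149.72: bits 01101101101100 walk d0:H5→d1:-→d2:-→d3:H4→d4:-→d5:-→d6:-→d7:-→d8:-→d9:-→d10:-→d11:-→d12:H3→d13:-→d14:- -> H3
  + 64.0.0.0/2 (H0) depth=2
  + 109.0.0.0/8 (H4) depth=8
  lookup 64.0.0.20: bits 01 walk d0:H5→d1:-→d2:H0 -> H0
  lookup 109.179.46.144: bits 01101101101100110010111010010000 walk d0:H5→d1:-→d2:H0→d3:H4→d4:-→d5:-→d6:-→d7:-→d8:H4→d9:-→d10:-→d11:-→d12:H3→d13:-→d14:-→d15:-→d16:-→d17:-→d18:-→d19:-→d20:-→d21:-→d22:-→d23:-→d24:-→d25:-→d26:-→d27:-→d28:-→d29:-→d30:-→d31:-→d32:H6 -> H6
  - 0.0.0.0/0 clear@0
  lookup 109.176.0.4: bits 01101101101100 walk d0:-→d1:-→d2:H0→d3:H4→d4:-→d5:-→d6:-→d7:-→d8:H4→d9:-→d10:-→d11:-→d12:H3→d13:-→d14:- -> H3
  + 109.0.0.0/8 (H0) depth=8
  + 133.177.176.0/20 (H5) depth=20

== LOOKUPS ==
["H4","H4","H4","H6","H3","H3","H0","H6","H3"]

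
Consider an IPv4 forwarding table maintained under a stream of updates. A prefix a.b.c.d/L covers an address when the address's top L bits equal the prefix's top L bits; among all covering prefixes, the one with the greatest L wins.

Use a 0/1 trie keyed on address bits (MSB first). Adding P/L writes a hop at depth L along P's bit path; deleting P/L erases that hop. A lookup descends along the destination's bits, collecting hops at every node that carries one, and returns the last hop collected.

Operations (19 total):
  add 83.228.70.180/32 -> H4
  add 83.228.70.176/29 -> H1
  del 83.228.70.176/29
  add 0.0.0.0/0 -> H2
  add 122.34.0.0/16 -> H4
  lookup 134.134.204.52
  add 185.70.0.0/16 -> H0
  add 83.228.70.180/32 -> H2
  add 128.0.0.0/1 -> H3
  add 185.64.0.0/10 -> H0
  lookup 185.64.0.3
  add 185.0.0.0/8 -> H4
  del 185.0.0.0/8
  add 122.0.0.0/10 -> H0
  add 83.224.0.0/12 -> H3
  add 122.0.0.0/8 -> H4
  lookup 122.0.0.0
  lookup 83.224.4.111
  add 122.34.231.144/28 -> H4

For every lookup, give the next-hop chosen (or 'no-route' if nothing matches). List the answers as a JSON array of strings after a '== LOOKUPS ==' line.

Apply in order:
  + 83.228.70.180/32 (H4) depth=32
  + 83.228.70.176/29 (H1) depth=29
  del 83.228.70.176/29 (clear depth 29)
  + 0.0.0.0/0 (H2) depth=0
  + 122.34.0.0/16 (H4) depth=16
  lookup 134.134.204.52: bits ε walk d0:H2 -> H2
  + 185.70.0.0/16 (H0) depth=16
  + 83.228.70.180/32 (H2) depth=32
  + 128.0.0.0/1 (H3) depth=1
  + 185.64.0.0/10 (H0) depth=10
  lookup 185.64.0.3: bits 1011100101000 walk d0:H2→d1:H3→d2:-→d3:-→d4:-→d5:-→d6:-→d7:-→d8:-→d9:-→d10:H0→d11:-→d12:-→d13:- -> H0
  + 185.0.0.0/8 (H4) depth=8
  del 185.0.0.0/8 (clear depth 8)
  + 122.0.0.0/10 (H0) depth=10
  + 83.224.0.0/12 (H3) depth=12
  + 122.0.0.0/8 (H4) depth=8
  lookup 122.0.0.0: bits 0111101000 walk d0:H2→d1:-→d2:-→d3:-→d4:-→d5:-→d6:-→d7:-→d8:H4→d9:-→d10:H0 -> H0
  lookup 83.224.4.111: bits 0101001111100 walk d0:H2→d1:-→d2:-→d3:-→d4:-→d5:-→d6:-→d7:-→d8:-→d9:-→d10:-→d11:-→d12:H3→d13:- -> H3
  + 122.34.231.144/28 (H4) depth=28

== LOOKUPS ==
["H2","H0","H0","H3"]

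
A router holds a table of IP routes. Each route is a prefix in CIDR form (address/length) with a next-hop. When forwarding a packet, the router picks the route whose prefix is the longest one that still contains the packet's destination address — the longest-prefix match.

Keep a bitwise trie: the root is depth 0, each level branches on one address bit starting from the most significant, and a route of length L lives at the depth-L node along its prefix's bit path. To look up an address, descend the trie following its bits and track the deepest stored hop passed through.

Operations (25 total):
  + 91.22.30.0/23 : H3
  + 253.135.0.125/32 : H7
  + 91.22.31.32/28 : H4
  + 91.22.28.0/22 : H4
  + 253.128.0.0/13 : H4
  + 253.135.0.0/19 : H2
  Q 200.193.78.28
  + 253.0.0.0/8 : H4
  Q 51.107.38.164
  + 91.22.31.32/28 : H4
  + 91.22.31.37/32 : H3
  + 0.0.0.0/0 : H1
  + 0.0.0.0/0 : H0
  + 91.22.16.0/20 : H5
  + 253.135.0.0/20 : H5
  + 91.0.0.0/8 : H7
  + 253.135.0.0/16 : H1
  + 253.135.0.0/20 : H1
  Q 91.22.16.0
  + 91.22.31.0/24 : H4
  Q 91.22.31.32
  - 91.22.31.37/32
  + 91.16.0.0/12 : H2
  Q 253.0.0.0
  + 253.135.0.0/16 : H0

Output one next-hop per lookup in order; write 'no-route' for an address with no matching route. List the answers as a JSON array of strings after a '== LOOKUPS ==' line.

Apply in order:
  add 91.22.30.0/23 -> H3 at depth 23
  add 253.135.0.125/32 -> H7 at depth 32
  add 91.22.31.32/28 -> H4 at depth 28
  add 91.22.28.0/22 -> H4 at depth 22
  add 253.128.0.0/13 -> H4 at depth 13
  add 253.135.0.0/19 -> H2 at depth 19
  Q 200.193.78.28: descend 11 ; hops seen [∅] ; pick no-route
  add 253.0.0.0/8 -> H4 at depth 8
  Q 51.107.38.164: descend 0 ; hops seen [∅] ; pick no-route
  add 91.22.31.32/28 -> H4 at depth 28
  add 91.22.31.37/32 -> H3 at depth 32
  add 0.0.0.0/0 -> H1 at depth 0
  add 0.0.0.0/0 -> H0 at depth 0
  add 91.22.16.0/20 -> H5 at depth 20
  add 253.135.0.0/20 -> H5 at depth 20
  add 91.0.0.0/8 -> H7 at depth 8
  add 253.135.0.0/16 -> H1 at depth 16
  add 253.135.0.0/20 -> H1 at depth 20
  Q 91.22.16.0: descend 01011011000101100001 ; hops seen [H0,H7,H5] ; pick H5
  add 91.22.31.0/24 -> H4 at depth 24
  Q 91.22.31.32: descend 01011011000101100001111100100 ; hops seen [H0,H7,H5,H4,H3,H4,H4] ; pick H4
  del 91.22.31.37/32 (clear depth 32)
  add 91.16.0.0/12 -> H2 at depth 12
  Q 253.0.0.0: descend 11111101 ; hops seen [H0,H4] ; pick H4
  add 253.135.0.0/16 -> H0 at depth 16

== LOOKUPS ==
["no-route","no-route","H5","H4","H4"]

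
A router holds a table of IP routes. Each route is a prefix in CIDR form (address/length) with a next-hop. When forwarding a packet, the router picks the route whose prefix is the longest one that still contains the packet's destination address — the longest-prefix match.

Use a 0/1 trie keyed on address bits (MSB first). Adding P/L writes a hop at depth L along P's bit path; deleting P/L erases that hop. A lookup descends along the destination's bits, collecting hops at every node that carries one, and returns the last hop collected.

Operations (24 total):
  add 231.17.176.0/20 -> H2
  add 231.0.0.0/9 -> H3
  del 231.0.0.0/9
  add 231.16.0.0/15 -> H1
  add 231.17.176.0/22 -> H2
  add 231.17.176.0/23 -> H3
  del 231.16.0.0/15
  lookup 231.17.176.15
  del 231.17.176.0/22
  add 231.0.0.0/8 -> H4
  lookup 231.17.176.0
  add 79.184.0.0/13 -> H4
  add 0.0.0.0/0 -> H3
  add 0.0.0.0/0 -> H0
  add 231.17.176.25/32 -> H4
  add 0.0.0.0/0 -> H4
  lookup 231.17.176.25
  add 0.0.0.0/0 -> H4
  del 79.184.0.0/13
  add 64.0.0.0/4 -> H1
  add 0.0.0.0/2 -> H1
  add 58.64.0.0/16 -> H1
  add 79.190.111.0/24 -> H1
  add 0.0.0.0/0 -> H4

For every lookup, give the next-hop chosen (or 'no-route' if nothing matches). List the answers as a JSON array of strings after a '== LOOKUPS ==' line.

Apply in order:
  + 231.17.176.0/20 (H2) depth=20
  + 231.0.0.0/9 (H3) depth=9
  del 231.0.0.0/9 (clear depth 9)
  + 231.16.0.0/15 (H1) depth=15
  + 231.17.176.0/22 (H2) depth=22
  + 231.17.176.0/23 (H3) depth=23
  del 231.16.0.0/15 (clear depth 15)
  lookup 231.17.176.15: bits 11100111000100011011000 walk d0:-→d1:-→d2:-→d3:-→d4:-→d5:-→d6:-→d7:-→d8:-→d9:-→d10:-→d11:-→d12:-→d13:-→d14:-→d15:-→d16:-→d17:-→d18:-→d19:-→d20:H2→d21:-→d22:H2→d23:H3 -> H3
  del 231.17.176.0/22 (clear depth 22)
  + 231.0.0.0/8 (H4) depth=8
  lookup 231.17.176.0: bits 11100111000100011011000 walk d0:-→d1:-→d2:-→d3:-→d4:-→d5:-→d6:-→d7:-→d8:H4→d9:-→d10:-→d11:-→d12:-→d13:-→d14:-→d15:-→d16:-→d17:-→d18:-→d19:-→d20:H2→d21:-→d22:-→d23:H3 -> H3
  + 79.184.0.0/13 (H4) depth=13
  + 0.0.0.0/0 (H3) depth=0
  + 0.0.0.0/0 (H0) depth=0
  + 231.17.176.25/32 (H4) depth=32
  + 0.0.0.0/0 (H4) depth=0
  lookup 231.17.176.25: bits 11100111000100011011000000011001 walk d0:H4→d1:-→d2:-→d3:-→d4:-→d5:-→d6:-→d7:-→d8:H4→d9:-→d10:-→d11:-→d12:-→d13:-→d14:-→d15:-→d16:-→d17:-→d18:-→d19:-→d20:H2→d21:-→d22:-→d23:H3→d24:-→d25:-→d26:-→d27:-→d28:-→d29:-→d30:-→d31:-→d32:H4 -> H4
  + 0.0.0.0/0 (H4) depth=0
  del 79.184.0.0/13 (clear depth 13)
  + 64.0.0.0/4 (H1) depth=4
  + 0.0.0.0/2 (H1) depth=2
  + 58.64.0.0/16 (H1) depth=16
  + 79.190.111.0/24 (H1) depth=24
  + 0.0.0.0/0 (H4) depth=0

== LOOKUPS ==
["H3","H3","H4"]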